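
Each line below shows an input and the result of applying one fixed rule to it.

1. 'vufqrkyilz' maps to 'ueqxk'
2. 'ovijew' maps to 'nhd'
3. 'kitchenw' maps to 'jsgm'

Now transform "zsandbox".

The pattern: keep every other character starting from the first (positions 1st, 3rd, 5th, ...), then shift every letter 1 place backward in the alphabet (wrapping around).
Working it through for "zsandbox": intermediate "zado", final "yzcn".

yzcn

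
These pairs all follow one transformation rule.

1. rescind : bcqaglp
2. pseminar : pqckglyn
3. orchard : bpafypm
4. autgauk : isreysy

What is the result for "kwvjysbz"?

The pattern: swap the first and last characters, then shift every letter 2 places backward in the alphabet (wrapping around).
For "kwvjysbz", step one produces "zwvjysbk"; step two turns that into "xuthwqzi".

xuthwqzi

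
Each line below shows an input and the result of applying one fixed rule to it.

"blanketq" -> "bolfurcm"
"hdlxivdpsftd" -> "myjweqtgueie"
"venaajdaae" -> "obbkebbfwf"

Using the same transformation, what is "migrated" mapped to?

Looking at the pairs, the operation is to move the first 2 characters to the end (rotate left by 2), then shift every letter 1 place forward in the alphabet (wrapping around).
For "migrated", step one produces "gratedmi"; step two turns that into "hsbufenj".

hsbufenj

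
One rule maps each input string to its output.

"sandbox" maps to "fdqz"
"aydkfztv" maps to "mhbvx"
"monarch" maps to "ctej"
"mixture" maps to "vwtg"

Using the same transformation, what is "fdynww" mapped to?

What's happening: shift every letter 2 places forward in the alphabet (wrapping around), then delete the first 3 characters.
"fdynww" → "pyy".

pyy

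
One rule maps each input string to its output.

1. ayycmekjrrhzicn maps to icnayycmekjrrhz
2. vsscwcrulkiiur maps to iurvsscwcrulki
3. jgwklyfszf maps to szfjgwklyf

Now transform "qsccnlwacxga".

Rule — move the last 3 characters to the front (rotate right by 3).
For "qsccnlwacxga" the result is "xgaqsccnlwac".

xgaqsccnlwac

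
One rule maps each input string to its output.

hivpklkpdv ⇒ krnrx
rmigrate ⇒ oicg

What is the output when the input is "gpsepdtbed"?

rgfdf

What's happening: keep every other character starting from the second (positions 2nd, 4th, 6th, ...), then shift every letter 2 places forward in the alphabet (wrapping around).
On "gpsepdtbed": the first step gives "pedbd", and the second then gives "rgfdf".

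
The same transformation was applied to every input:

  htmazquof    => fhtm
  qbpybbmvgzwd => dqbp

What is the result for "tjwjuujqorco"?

otjw

The rule is to move the first 3 characters to the end (rotate left by 3), then keep only the last 4 characters.
Working it through for "tjwjuujqorco": intermediate "juujqorcotjw", final "otjw".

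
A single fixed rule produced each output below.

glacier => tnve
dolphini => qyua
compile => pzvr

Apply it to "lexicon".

ykpa

The pattern: shift every letter 13 places forward in the alphabet (wrapping around) — i.e. ROT13, then keep every other character starting from the first (positions 1st, 3rd, 5th, ...).
Starting from "lexicon": after the first operation, "yrkvpba"; after the second, "ykpa".
(Check on "compile": → "pbzcvyr" → "pzvr" ✓)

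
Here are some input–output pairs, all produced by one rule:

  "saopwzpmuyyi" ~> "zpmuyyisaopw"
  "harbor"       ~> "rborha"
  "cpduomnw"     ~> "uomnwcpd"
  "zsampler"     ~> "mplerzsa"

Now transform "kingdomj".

gdomjkin

Looking at the pairs, the operation is to swap the front and back halves of the string, then move the last character to the front.
On "kingdomj" that produces "gdomjkin".
(Check on "zsampler": → "plerzsam" → "mplerzsa" ✓)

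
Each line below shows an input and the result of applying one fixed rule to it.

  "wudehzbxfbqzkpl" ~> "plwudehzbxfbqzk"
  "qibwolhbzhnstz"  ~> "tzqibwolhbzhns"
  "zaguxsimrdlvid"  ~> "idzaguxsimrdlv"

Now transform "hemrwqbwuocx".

cxhemrwqbwuo

Each output is the input with this applied: move the last 2 characters to the front (rotate right by 2).
"hemrwqbwuocx" → "cxhemrwqbwuo".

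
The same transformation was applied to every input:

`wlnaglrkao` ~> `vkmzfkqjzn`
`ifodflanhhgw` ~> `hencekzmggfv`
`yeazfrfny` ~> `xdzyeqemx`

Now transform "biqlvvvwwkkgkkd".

ahpkuuuvvjjfjjc

Rule — shift every letter 1 place backward in the alphabet (wrapping around).
"biqlvvvwwkkgkkd" → "ahpkuuuvvjjfjjc".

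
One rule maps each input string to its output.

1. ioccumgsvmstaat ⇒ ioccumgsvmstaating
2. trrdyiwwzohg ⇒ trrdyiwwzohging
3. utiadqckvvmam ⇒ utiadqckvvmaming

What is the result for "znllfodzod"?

The transformation: append "ing".
On "znllfodzod" that produces "znllfodzoding".

znllfodzoding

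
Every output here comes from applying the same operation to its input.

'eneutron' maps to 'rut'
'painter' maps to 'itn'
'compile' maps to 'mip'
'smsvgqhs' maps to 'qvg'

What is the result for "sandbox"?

The rule is to take characters alternately from the front and the back (1st, last, 2nd, 2nd-last, ...), then keep only the last 3 characters.
Working it through for "sandbox": intermediate "sxaonbd", final "nbd".

nbd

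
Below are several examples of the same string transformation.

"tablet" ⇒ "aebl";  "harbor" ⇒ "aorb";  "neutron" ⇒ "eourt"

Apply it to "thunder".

In each case the input is transformed by: take characters alternately from the front and the back (1st, last, 2nd, 2nd-last, ...), then delete the first 2 characters.
For "thunder" the result is "heudn".

heudn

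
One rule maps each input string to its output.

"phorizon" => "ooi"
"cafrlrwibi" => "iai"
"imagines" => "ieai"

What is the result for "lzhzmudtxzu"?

Each output is the input with this applied: take characters alternately from the front and the back (1st, last, 2nd, 2nd-last, ...), then keep only the vowels.
"lzhzmudtxzu" → "luzzhxztmdu" → "uu".

uu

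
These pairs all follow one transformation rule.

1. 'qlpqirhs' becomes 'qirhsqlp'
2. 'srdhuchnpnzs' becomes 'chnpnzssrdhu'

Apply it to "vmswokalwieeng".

Rule — swap the front and back halves of the string, then move the last character to the front.
Applying both steps to "vmswokalwieeng": "lwieengvmswoka", then "alwieengvmswok".

alwieengvmswok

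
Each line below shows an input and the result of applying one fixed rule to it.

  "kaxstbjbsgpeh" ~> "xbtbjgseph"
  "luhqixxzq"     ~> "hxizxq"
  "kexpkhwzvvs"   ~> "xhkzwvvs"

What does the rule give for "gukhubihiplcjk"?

The transformation: swap each adjacent pair of characters (1↔2, 3↔4, ...), then delete the first 3 characters.
Starting from "gukhubihiplcjk": after the first operation, "ughkbuhipiclkj"; after the second, "kbuhipiclkj".

kbuhipiclkj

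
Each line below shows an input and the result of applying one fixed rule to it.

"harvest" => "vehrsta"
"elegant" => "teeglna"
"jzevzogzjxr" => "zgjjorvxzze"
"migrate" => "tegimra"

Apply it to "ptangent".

tegnnpta

Each output is the input with this applied: sort the characters into alphabetical order, then swap the first and last characters.
So "ptangent" becomes "tegnnpta".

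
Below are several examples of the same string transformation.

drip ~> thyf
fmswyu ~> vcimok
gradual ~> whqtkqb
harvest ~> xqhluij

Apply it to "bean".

ruqd

In each case the input is transformed by: shift every letter 10 places backward in the alphabet (wrapping around).
Applying that to "bean" gives "ruqd".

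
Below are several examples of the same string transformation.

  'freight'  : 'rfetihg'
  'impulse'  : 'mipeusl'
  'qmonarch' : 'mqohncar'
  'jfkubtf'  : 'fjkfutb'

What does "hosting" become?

ohsgtni

In each case the input is transformed by: move the first character to the end, then take characters alternately from the front and the back (1st, last, 2nd, 2nd-last, ...).
Working it through for "hosting": intermediate "ostingh", final "ohsgtni".
(Check on "jfkubtf": → "fkubtfj" → "fjkfutb" ✓)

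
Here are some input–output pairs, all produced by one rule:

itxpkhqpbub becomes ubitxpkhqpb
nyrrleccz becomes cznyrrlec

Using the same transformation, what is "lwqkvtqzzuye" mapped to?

In each case the input is transformed by: move the last 2 characters to the front (rotate right by 2).
Doing the same to "lwqkvtqzzuye": "yelwqkvtqzzu".

yelwqkvtqzzu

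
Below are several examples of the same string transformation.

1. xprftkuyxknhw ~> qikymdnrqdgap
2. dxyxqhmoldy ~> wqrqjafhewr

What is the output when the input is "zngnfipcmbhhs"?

The rule is to shift every letter 7 places backward in the alphabet (wrapping around).
So "zngnfipcmbhhs" becomes "sgzgybivfuaal".

sgzgybivfuaal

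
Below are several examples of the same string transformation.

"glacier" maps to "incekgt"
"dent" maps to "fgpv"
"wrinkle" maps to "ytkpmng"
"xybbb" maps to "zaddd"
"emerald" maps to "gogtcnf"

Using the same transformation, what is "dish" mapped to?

fkuj

In each case the input is transformed by: shift every letter 2 places forward in the alphabet (wrapping around).
Applying that to "dish" gives "fkuj".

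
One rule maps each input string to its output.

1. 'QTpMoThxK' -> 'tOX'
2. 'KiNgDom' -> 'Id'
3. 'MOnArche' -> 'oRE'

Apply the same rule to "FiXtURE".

Iu

Rule — keep one character in every 3, starting at position 2 (positions 2nd, 5th, 8th, ...), then flip the case of every letter.
Doing the same to "FiXtURE": "Iu".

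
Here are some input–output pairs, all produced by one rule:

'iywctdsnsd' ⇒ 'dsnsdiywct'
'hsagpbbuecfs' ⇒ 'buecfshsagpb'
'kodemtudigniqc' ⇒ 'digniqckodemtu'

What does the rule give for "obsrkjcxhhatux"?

In each case the input is transformed by: swap the front and back halves of the string.
"obsrkjcxhhatux" → "xhhatuxobsrkjc".

xhhatuxobsrkjc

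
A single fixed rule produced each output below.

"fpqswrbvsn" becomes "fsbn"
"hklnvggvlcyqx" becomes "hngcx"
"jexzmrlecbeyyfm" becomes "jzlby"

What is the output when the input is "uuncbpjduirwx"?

ucjix

Looking at the pairs, the operation is to keep one character in every 3, starting at position 1 (positions 1st, 4th, 7th, ...).
So "uuncbpjduirwx" becomes "ucjix".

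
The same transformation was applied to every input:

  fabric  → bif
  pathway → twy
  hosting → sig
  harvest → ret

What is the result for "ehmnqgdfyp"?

mqdye

Rule — move the first character to the end, then keep every other character starting from the second (positions 2nd, 4th, 6th, ...).
Applying both steps to "ehmnqgdfyp": "hmnqgdfype", then "mqdye".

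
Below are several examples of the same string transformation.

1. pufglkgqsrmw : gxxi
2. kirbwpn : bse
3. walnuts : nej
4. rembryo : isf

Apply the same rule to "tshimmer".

The pattern: keep one character in every 3, starting at position 1 (positions 1st, 4th, 7th, ...), then shift every letter 9 places backward in the alphabet (wrapping around).
On "tshimmer": the first step gives "tie", and the second then gives "kzv".

kzv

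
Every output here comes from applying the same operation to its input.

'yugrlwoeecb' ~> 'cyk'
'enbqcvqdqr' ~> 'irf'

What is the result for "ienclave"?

mir

The transformation: shift every letter 4 places forward in the alphabet (wrapping around), then keep only the first 3 characters.
Doing the same to "ienclave": "mir".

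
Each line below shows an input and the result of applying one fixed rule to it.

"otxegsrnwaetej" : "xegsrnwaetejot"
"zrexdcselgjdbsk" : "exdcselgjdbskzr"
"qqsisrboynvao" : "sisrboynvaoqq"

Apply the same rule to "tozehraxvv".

zehraxvvto

Looking at the pairs, the operation is to move the first 2 characters to the end (rotate left by 2).
Applying that to "tozehraxvv" gives "zehraxvvto".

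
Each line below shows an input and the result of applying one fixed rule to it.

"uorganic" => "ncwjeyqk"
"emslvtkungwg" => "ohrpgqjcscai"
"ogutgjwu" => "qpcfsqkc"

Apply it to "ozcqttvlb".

ympprhxkv

Rule — move the first 2 characters to the end (rotate left by 2), then shift every letter 4 places backward in the alphabet (wrapping around).
"ozcqttvlb" → "cqttvlboz" → "ympprhxkv".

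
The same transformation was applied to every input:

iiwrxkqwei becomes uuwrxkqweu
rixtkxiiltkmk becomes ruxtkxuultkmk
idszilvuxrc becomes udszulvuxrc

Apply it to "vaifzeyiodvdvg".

vaufzeyuodvdvg

In each case the input is transformed by: replace every "i" with "u".
"vaifzeyiodvdvg" → "vaufzeyuodvdvg".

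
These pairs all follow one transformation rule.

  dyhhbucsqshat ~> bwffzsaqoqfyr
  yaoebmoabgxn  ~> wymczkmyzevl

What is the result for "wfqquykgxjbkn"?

Each output is the input with this applied: shift every letter 2 places backward in the alphabet (wrapping around).
"wfqquykgxjbkn" → "udooswievhzil".

udooswievhzil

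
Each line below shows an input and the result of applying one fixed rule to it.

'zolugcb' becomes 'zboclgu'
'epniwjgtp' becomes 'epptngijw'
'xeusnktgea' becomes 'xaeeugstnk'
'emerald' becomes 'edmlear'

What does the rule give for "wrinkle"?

werlikn

Each output is the input with this applied: take characters alternately from the front and the back (1st, last, 2nd, 2nd-last, ...).
Doing the same to "wrinkle": "werlikn".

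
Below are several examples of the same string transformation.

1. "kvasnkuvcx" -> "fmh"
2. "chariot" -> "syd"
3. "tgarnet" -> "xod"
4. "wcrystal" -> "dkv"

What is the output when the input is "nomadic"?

nsm

The rule is to shift every letter 10 places forward in the alphabet (wrapping around), then keep only the last 3 characters.
For "nomadic", step one produces "xywknsm"; step two turns that into "nsm".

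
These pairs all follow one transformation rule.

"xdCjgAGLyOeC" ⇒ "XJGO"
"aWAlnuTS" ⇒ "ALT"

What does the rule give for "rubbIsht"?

RBH

Each output is the input with this applied: keep one character in every 3, starting at position 1 (positions 1st, 4th, 7th, ...), then convert every letter to uppercase.
On "rubbIsht": the first step gives "rbh", and the second then gives "RBH".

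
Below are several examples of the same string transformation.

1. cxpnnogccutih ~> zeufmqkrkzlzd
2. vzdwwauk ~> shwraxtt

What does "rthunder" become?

The pattern: shift every letter 3 places backward in the alphabet (wrapping around), then take characters alternately from the front and the back (1st, last, 2nd, 2nd-last, ...).
Working it through for "rthunder": intermediate "oqerkabo", final "ooqbeark".

ooqbeark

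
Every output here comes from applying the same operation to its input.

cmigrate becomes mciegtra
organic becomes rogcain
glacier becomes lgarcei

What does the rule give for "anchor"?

nacrho

Each output is the input with this applied: move the first character to the end, then take characters alternately from the front and the back (1st, last, 2nd, 2nd-last, ...).
Applying both steps to "anchor": "nchora", then "nacrho".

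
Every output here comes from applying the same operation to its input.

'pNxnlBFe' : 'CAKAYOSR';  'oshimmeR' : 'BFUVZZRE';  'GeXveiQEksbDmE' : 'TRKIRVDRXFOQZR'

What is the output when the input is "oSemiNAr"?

Each output is the input with this applied: shift every letter 13 places forward in the alphabet (wrapping around) — i.e. ROT13, then convert every letter to uppercase.
"oSemiNAr" → "BFRZVANE".

BFRZVANE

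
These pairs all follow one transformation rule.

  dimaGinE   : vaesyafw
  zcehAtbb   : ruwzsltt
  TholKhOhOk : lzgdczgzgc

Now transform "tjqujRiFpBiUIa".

lbimbjaxhtamas

Looking at the pairs, the operation is to shift every letter 8 places backward in the alphabet (wrapping around), then convert every letter to lowercase.
For "tjqujRiFpBiUIa", step one produces "lbimbJaXhTaMAs"; step two turns that into "lbimbjaxhtamas".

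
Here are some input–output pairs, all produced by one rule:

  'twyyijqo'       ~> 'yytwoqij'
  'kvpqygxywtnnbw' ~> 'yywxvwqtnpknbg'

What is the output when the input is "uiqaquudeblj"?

uuqulqijdeab

Rule — sort the characters into reverse alphabetical order, then swap each adjacent pair of characters (1↔2, 3↔4, ...).
"uiqaquudeblj" → "uuuqqljiedba" → "uuqulqijdeab".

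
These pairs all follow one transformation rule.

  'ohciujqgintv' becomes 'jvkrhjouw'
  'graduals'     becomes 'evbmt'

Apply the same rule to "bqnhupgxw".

ivqhyx

The pattern: shift every letter 1 place forward in the alphabet (wrapping around), then delete the first 3 characters.
On "bqnhupgxw" that produces "ivqhyx".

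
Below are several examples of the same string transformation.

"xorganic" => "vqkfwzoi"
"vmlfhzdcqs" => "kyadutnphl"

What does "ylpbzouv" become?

wcdgtxjh

The rule is to move the last 3 characters to the front (rotate right by 3), then shift every letter 8 places forward in the alphabet (wrapping around).
Working it through for "ylpbzouv": intermediate "ouvylpbz", final "wcdgtxjh".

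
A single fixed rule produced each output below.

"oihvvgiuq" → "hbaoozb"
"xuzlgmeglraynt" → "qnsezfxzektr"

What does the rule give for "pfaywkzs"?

In each case the input is transformed by: shift every letter 7 places backward in the alphabet (wrapping around), then delete the last 2 characters.
For "pfaywkzs", step one produces "iytrpdsl"; step two turns that into "iytrpd".

iytrpd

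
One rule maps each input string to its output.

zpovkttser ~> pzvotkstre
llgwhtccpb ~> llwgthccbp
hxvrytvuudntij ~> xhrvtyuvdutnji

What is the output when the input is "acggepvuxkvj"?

caggpeuvkxjv

What's happening: swap each adjacent pair of characters (1↔2, 3↔4, ...).
"acggepvuxkvj" → "caggpeuvkxjv".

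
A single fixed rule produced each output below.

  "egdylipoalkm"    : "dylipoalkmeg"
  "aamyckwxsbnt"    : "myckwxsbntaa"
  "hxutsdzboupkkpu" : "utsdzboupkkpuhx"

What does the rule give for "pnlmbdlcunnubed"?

lmbdlcunnubedpn

Rule — move the first 2 characters to the end (rotate left by 2).
"pnlmbdlcunnubed" → "lmbdlcunnubedpn".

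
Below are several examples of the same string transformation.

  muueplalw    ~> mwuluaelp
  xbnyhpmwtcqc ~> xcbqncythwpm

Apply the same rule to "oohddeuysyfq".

oqofhydsdyeu

The transformation: take characters alternately from the front and the back (1st, last, 2nd, 2nd-last, ...).
For "oohddeuysyfq" the result is "oqofhydsdyeu".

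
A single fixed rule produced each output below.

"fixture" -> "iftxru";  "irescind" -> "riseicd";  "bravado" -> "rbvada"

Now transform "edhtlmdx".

dethmlx

The rule is to swap each adjacent pair of characters (1↔2, 3↔4, ...), then delete the last character.
On "edhtlmdx": the first step gives "dethmlxd", and the second then gives "dethmlx".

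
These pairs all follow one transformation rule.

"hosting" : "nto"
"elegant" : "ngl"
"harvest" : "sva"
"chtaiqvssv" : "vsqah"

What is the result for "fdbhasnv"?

vshd

Rule — keep every other character starting from the second (positions 2nd, 4th, 6th, ...), then reverse the string.
Applying both steps to "fdbhasnv": "dhsv", then "vshd".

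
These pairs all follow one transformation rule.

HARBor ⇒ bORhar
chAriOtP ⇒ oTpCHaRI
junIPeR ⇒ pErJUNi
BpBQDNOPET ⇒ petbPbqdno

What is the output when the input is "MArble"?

BLEmaR

What's happening: move the last 3 characters to the front (rotate right by 3), then flip the case of every letter.
Starting from "MArble": after the first operation, "bleMAr"; after the second, "BLEmaR".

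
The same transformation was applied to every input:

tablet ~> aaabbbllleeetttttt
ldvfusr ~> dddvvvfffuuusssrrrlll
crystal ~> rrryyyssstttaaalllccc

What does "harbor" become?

Each output is the input with this applied: move the first character to the end, then repeat every character 3 times.
"harbor" → "aaarrrbbbooorrrhhh".
(Check on "tablet": → "ablett" → "aaabbbllleeetttttt" ✓)

aaarrrbbbooorrrhhh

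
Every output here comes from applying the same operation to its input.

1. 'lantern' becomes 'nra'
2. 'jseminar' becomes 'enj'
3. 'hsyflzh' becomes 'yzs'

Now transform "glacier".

The rule is to move the first 2 characters to the end (rotate left by 2), then keep one character in every 3, starting at position 1 (positions 1st, 4th, 7th, ...).
Working it through for "glacier": intermediate "aciergl", final "ael".
(Check on "jseminar": → "eminarjs" → "enj" ✓)

ael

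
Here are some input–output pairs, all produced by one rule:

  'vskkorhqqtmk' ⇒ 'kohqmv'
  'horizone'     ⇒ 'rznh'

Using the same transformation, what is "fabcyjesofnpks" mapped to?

byeonkf

Looking at the pairs, the operation is to move the first 2 characters to the end (rotate left by 2), then keep every other character starting from the first (positions 1st, 3rd, 5th, ...).
For "fabcyjesofnpks", step one produces "bcyjesofnpksfa"; step two turns that into "byeonkf".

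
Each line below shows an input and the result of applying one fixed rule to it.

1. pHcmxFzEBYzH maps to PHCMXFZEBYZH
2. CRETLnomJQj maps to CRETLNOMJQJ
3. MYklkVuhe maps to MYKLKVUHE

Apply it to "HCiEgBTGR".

Each output is the input with this applied: convert every letter to uppercase.
Doing the same to "HCiEgBTGR": "HCIEGBTGR".

HCIEGBTGR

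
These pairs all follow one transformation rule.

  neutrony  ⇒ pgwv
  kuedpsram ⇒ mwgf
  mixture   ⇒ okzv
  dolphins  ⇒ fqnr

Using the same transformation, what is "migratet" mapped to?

okit

The transformation: shift every letter 2 places forward in the alphabet (wrapping around), then keep only the first 4 characters.
Doing the same to "migratet": "okit".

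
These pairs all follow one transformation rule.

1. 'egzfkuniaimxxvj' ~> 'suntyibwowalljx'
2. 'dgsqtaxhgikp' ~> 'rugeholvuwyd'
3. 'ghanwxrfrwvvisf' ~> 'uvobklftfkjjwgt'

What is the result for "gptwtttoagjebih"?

The pattern: shift every letter 12 places backward in the alphabet (wrapping around).
Applying that to "gptwtttoagjebih" gives "udhkhhhcouxspwv".

udhkhhhcouxspwv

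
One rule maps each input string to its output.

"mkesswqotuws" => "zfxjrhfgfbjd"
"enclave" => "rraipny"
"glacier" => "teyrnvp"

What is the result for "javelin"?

wanviyr

What's happening: take characters alternately from the front and the back (1st, last, 2nd, 2nd-last, ...), then shift every letter 13 places forward in the alphabet (wrapping around) — i.e. ROT13.
For "javelin", step one produces "jnaivle"; step two turns that into "wanviyr".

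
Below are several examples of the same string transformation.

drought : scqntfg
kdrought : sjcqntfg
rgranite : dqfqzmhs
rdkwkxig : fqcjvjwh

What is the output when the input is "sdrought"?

Looking at the pairs, the operation is to move the last character to the front, then shift every letter 1 place backward in the alphabet (wrapping around).
Doing the same to "sdrought": "srcqntfg".
(Check on "kdrought": → "tkdrough" → "sjcqntfg" ✓)

srcqntfg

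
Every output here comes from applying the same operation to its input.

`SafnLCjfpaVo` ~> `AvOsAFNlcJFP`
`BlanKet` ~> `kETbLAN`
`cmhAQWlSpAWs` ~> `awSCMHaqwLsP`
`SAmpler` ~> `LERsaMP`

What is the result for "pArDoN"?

In each case the input is transformed by: move the last 3 characters to the front (rotate right by 3), then flip the case of every letter.
Starting from "pArDoN": after the first operation, "DoNpAr"; after the second, "dOnPaR".

dOnPaR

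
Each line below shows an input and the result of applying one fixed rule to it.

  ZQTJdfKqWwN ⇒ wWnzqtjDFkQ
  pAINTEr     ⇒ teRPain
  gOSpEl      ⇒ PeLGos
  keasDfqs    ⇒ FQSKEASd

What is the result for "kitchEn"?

HeNKITC

Rule — flip the case of every letter, then move the last 3 characters to the front (rotate right by 3).
On "kitchEn": the first step gives "KITCHeN", and the second then gives "HeNKITC".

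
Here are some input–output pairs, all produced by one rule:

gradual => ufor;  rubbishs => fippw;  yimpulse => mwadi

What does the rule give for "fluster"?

Each output is the input with this applied: delete the last 3 characters, then shift every letter 12 places backward in the alphabet (wrapping around).
Applying that to "fluster" gives "tzig".

tzig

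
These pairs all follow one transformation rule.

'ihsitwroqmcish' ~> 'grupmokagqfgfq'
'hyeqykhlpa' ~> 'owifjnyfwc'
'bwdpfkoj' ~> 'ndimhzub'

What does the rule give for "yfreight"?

cgefrwdp

What's happening: shift every letter 2 places backward in the alphabet (wrapping around), then move the first 3 characters to the end (rotate left by 3).
Working it through for "yfreight": intermediate "wdpcgefr", final "cgefrwdp".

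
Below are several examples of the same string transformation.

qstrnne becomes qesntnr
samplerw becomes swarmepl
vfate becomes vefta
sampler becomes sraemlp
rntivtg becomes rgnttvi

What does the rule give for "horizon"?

hnoorzi

The transformation: take characters alternately from the front and the back (1st, last, 2nd, 2nd-last, ...).
Doing the same to "horizon": "hnoorzi".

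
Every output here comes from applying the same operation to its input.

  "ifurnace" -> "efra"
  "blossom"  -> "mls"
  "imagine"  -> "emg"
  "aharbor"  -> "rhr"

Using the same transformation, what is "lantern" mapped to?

nat

Each output is the input with this applied: move the last 2 characters to the front (rotate right by 2), then keep every other character starting from the second (positions 2nd, 4th, 6th, ...).
Working it through for "lantern": intermediate "rnlante", final "nat".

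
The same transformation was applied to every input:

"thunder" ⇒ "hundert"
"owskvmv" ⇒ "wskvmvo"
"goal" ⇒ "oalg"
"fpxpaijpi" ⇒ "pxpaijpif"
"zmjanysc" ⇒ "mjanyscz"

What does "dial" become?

In each case the input is transformed by: move the first character to the end.
Applying that to "dial" gives "iald".

iald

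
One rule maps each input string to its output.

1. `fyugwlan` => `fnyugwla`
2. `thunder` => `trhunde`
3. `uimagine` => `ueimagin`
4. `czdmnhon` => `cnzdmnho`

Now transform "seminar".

Looking at the pairs, the operation is to swap the first and last characters, then move the last character to the front.
On "seminar": the first step gives "reminas", and the second then gives "sremina".

sremina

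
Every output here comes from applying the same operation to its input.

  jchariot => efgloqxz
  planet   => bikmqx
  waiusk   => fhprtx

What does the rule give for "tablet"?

The transformation: shift every letter 3 places backward in the alphabet (wrapping around), then sort the characters into alphabetical order.
Doing the same to "tablet": "biqqxy".

biqqxy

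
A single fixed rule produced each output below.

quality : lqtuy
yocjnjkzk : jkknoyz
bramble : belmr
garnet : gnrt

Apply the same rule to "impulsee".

The transformation: sort the characters into alphabetical order, then delete the first 2 characters.
"impulsee" → "ilmpsu".
(Check on "quality": → "ailqtuy" → "lqtuy" ✓)

ilmpsu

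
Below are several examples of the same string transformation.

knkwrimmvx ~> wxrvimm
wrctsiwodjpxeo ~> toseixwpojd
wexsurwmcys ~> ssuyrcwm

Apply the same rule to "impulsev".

The transformation: delete the first 3 characters, then take characters alternately from the front and the back (1st, last, 2nd, 2nd-last, ...).
On "impulsev" that produces "uvles".

uvles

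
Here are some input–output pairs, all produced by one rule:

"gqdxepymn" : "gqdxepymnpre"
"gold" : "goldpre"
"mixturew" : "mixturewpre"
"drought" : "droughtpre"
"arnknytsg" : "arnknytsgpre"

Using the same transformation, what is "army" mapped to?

What's happening: append "pre".
Applying that to "army" gives "armypre".

armypre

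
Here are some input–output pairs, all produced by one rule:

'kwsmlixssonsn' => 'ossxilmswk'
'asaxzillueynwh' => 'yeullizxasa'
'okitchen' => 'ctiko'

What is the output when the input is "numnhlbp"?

In each case the input is transformed by: delete the last 3 characters, then reverse the string.
On "numnhlbp": the first step gives "numnh", and the second then gives "hnmun".
(Check on "asaxzillueynwh": → "asaxzilluey" → "yeullizxasa" ✓)

hnmun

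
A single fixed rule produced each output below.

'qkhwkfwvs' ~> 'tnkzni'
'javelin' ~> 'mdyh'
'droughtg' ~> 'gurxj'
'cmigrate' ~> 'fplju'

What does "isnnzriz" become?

In each case the input is transformed by: delete the last 3 characters, then shift every letter 3 places forward in the alphabet (wrapping around).
So "isnnzriz" becomes "lvqqc".
(Check on "cmigrate": → "cmigr" → "fplju" ✓)

lvqqc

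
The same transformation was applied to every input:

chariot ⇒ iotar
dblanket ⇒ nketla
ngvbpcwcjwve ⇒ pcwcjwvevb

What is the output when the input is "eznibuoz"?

The pattern: delete the first 2 characters, then move the first 2 characters to the end (rotate left by 2).
For "eznibuoz", step one produces "nibuoz"; step two turns that into "buozni".

buozni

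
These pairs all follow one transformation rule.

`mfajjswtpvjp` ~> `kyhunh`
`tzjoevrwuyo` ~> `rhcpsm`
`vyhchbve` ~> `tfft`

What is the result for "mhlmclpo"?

kjan

In each case the input is transformed by: keep every other character starting from the first (positions 1st, 3rd, 5th, ...), then shift every letter 2 places backward in the alphabet (wrapping around).
On "mhlmclpo": the first step gives "mlcp", and the second then gives "kjan".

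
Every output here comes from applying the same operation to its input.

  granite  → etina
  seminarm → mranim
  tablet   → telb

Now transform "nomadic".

Rule — delete the first 2 characters, then reverse the string.
On "nomadic": the first step gives "madic", and the second then gives "cidam".

cidam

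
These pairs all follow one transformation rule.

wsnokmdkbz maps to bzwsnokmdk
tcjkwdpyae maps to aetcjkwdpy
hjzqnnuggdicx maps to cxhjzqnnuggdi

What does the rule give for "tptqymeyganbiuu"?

uutptqymeyganbi

Each output is the input with this applied: move the last 2 characters to the front (rotate right by 2).
For "tptqymeyganbiuu" the result is "uutptqymeyganbi".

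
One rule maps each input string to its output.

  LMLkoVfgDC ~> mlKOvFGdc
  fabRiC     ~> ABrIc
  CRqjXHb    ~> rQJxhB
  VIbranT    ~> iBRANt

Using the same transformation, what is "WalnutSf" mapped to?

ALNUTsF

The rule is to flip the case of every letter, then delete the first character.
Working it through for "WalnutSf": intermediate "wALNUTsF", final "ALNUTsF".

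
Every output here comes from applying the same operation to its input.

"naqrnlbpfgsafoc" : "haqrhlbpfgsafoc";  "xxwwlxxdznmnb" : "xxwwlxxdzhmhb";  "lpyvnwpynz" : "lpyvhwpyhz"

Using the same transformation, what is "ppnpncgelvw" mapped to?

pphphcgelvw

The rule is to replace every "n" with "h".
Applying that to "ppnpncgelvw" gives "pphphcgelvw".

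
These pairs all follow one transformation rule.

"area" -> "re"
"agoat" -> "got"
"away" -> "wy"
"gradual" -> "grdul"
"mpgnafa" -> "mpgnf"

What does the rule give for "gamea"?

gme

Looking at the pairs, the operation is to remove every "a".
So "gamea" becomes "gme".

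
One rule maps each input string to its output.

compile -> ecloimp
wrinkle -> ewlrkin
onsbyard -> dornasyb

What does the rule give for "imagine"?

Each output is the input with this applied: reverse the string, then take characters alternately from the front and the back (1st, last, 2nd, 2nd-last, ...).
For "imagine", step one produces "enigami"; step two turns that into "einmiag".

einmiag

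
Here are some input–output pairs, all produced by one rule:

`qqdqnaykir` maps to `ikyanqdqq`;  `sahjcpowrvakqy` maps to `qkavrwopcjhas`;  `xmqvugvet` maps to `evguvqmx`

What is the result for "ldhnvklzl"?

The transformation: delete the last character, then reverse the string.
Applying both steps to "ldhnvklzl": "ldhnvklz", then "zlkvnhdl".

zlkvnhdl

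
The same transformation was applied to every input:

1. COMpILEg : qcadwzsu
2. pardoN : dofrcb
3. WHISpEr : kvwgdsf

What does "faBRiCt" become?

topfwqh

In each case the input is transformed by: shift every letter 12 places backward in the alphabet (wrapping around), then convert every letter to lowercase.
On "faBRiCt": the first step gives "toPFwQh", and the second then gives "topfwqh".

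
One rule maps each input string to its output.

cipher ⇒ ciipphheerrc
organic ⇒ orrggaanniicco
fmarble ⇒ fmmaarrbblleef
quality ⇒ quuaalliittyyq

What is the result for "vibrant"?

Rule — double every character, then move the first character to the end.
For "vibrant", step one produces "vviibbrraanntt"; step two turns that into "viibbrraannttv".

viibbrraannttv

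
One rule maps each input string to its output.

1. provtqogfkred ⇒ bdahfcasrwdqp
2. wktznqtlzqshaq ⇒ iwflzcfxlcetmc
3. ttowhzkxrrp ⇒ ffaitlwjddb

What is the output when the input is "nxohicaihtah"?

zjatuomutfmt

Looking at the pairs, the operation is to shift every letter 12 places forward in the alphabet (wrapping around).
"nxohicaihtah" → "zjatuomutfmt".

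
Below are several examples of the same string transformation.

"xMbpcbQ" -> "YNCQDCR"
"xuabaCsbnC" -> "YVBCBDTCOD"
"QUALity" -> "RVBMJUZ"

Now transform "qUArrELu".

In each case the input is transformed by: shift every letter 1 place forward in the alphabet (wrapping around), then convert every letter to uppercase.
On "qUArrELu" that produces "RVBSSFMV".

RVBSSFMV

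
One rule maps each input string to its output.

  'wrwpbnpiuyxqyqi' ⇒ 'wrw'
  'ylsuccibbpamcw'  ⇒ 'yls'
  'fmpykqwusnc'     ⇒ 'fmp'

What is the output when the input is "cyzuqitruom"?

cyz

The rule is to keep only the first 3 characters.
So "cyzuqitruom" becomes "cyz".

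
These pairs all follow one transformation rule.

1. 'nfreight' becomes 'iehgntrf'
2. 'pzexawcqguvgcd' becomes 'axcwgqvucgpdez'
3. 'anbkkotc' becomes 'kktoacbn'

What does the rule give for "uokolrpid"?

The transformation: move the first 3 characters to the end (rotate left by 3), then swap each adjacent pair of characters (1↔2, 3↔4, ...).
For "uokolrpid", step one produces "olrpiduok"; step two turns that into "loprdiouk".
(Check on "pzexawcqguvgcd": → "xawcqguvgcdpze" → "axcwgqvucgpdez" ✓)

loprdiouk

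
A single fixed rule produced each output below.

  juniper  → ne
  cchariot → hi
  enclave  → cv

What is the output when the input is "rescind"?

sn

The rule is to keep one character in every 3, starting at position 3 (positions 3rd, 6th, 9th, ...).
On "rescind" that produces "sn".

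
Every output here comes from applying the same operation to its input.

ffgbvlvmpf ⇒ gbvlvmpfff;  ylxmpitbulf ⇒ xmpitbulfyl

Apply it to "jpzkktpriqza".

The transformation: move the first 2 characters to the end (rotate left by 2).
Applying that to "jpzkktpriqza" gives "zkktpriqzajp".

zkktpriqzajp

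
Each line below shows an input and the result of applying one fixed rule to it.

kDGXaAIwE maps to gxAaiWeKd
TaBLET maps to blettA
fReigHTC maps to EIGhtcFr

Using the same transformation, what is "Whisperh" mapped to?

In each case the input is transformed by: flip the case of every letter, then move the first 2 characters to the end (rotate left by 2).
For "Whisperh", step one produces "wHISPERH"; step two turns that into "ISPERHwH".

ISPERHwH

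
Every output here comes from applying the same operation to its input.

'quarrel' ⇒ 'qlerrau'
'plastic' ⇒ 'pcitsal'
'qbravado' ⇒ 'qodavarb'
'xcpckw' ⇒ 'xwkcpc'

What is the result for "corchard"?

Rule — reverse the string, then move the last character to the front.
Starting from "corchard": after the first operation, "drahcroc"; after the second, "cdrahcro".

cdrahcro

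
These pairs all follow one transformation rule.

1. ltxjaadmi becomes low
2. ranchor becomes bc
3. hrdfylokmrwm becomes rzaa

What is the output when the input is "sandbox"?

Rule — keep one character in every 3, starting at position 3 (positions 3rd, 6th, 9th, ...), then shift every letter 12 places backward in the alphabet (wrapping around).
For "sandbox", step one produces "no"; step two turns that into "bc".

bc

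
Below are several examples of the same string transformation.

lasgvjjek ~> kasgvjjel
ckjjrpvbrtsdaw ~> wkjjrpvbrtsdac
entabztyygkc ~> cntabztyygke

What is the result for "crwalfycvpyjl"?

lrwalfycvpyjc

The pattern: swap the first and last characters.
Doing the same to "crwalfycvpyjl": "lrwalfycvpyjc".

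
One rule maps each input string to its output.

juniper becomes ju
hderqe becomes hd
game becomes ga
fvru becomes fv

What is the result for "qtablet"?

qt

What's happening: keep only the first 2 characters.
For "qtablet" the result is "qt".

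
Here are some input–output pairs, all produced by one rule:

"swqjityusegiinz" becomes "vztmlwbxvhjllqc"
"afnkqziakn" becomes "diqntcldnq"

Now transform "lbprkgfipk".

oesunjilsn

Each output is the input with this applied: shift every letter 3 places forward in the alphabet (wrapping around).
On "lbprkgfipk" that produces "oesunjilsn".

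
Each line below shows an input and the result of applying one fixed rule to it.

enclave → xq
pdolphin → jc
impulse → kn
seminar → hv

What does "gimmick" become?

In each case the input is transformed by: shift every letter 5 places backward in the alphabet (wrapping around), then keep one character in every 3, starting at position 3 (positions 3rd, 6th, 9th, ...).
"gimmick" → "bdhhdxf" → "hx".
(Check on "seminar": → "nzhdivm" → "hv" ✓)

hx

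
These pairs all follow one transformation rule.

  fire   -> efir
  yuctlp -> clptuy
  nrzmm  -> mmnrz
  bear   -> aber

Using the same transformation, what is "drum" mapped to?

dmru

In each case the input is transformed by: sort the characters into alphabetical order.
"drum" → "dmru".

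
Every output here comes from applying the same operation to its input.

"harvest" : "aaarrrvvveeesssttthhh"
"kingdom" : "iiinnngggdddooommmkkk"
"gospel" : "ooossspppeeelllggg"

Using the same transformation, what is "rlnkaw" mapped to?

lllnnnkkkaaawwwrrr

Each output is the input with this applied: repeat every character 3 times, then move the first 3 characters to the end (rotate left by 3).
For "rlnkaw" the result is "lllnnnkkkaaawwwrrr".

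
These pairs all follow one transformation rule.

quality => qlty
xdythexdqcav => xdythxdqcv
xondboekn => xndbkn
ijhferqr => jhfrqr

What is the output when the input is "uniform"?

nfrm

Rule — remove every vowel.
Applying that to "uniform" gives "nfrm".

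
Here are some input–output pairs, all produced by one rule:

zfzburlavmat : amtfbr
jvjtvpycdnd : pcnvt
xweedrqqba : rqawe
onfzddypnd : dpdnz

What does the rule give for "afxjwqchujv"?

qhjfj

Rule — keep every other character starting from the second (positions 2nd, 4th, 6th, ...), then move the last 3 characters to the front (rotate right by 3).
"afxjwqchujv" → "fjqhj" → "qhjfj".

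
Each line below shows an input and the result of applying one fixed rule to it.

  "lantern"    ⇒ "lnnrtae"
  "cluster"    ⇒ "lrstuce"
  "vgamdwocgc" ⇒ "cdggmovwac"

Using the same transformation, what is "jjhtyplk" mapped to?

Each output is the input with this applied: sort the characters into alphabetical order, then move the first 2 characters to the end (rotate left by 2).
On "jjhtyplk": the first step gives "hjjklpty", and the second then gives "jklptyhj".

jklptyhj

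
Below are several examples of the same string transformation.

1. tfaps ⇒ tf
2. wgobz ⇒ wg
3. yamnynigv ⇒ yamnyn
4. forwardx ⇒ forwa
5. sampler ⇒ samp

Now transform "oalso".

The pattern: delete the last 3 characters.
"oalso" → "oa".

oa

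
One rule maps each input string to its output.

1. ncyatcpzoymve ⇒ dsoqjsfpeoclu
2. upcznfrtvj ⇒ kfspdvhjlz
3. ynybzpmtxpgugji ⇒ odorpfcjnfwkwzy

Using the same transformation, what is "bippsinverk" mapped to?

ryffiydluha

The pattern: shift every letter 10 places backward in the alphabet (wrapping around).
For "bippsinverk" the result is "ryffiydluha".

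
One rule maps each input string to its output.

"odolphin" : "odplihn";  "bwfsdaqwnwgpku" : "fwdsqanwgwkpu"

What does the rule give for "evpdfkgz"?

pvfdgkz

The pattern: delete the first character, then swap each adjacent pair of characters (1↔2, 3↔4, ...).
Applying both steps to "evpdfkgz": "vpdfkgz", then "pvfdgkz".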